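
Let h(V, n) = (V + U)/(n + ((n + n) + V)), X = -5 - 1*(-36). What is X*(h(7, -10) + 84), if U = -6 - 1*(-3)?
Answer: 59768/23 ≈ 2598.6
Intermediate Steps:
U = -3 (U = -6 + 3 = -3)
X = 31 (X = -5 + 36 = 31)
h(V, n) = (-3 + V)/(V + 3*n) (h(V, n) = (V - 3)/(n + ((n + n) + V)) = (-3 + V)/(n + (2*n + V)) = (-3 + V)/(n + (V + 2*n)) = (-3 + V)/(V + 3*n))
X*(h(7, -10) + 84) = 31*((-3 + 7)/(7 + 3*(-10)) + 84) = 31*(4/(7 - 30) + 84) = 31*(4/(-23) + 84) = 31*(-1/23*4 + 84) = 31*(-4/23 + 84) = 31*(1928/23) = 59768/23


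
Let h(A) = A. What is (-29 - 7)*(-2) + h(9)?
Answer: 81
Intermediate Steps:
(-29 - 7)*(-2) + h(9) = (-29 - 7)*(-2) + 9 = -36*(-2) + 9 = 72 + 9 = 81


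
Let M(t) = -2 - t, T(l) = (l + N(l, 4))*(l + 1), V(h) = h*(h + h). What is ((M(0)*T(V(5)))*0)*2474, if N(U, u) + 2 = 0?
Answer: 0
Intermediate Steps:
N(U, u) = -2 (N(U, u) = -2 + 0 = -2)
V(h) = 2*h² (V(h) = h*(2*h) = 2*h²)
T(l) = (1 + l)*(-2 + l) (T(l) = (l - 2)*(l + 1) = (-2 + l)*(1 + l) = (1 + l)*(-2 + l))
((M(0)*T(V(5)))*0)*2474 = (((-2 - 1*0)*(-2 + (2*5²)² - 2*5²))*0)*2474 = (((-2 + 0)*(-2 + (2*25)² - 2*25))*0)*2474 = (-2*(-2 + 50² - 1*50)*0)*2474 = (-2*(-2 + 2500 - 50)*0)*2474 = (-2*2448*0)*2474 = -4896*0*2474 = 0*2474 = 0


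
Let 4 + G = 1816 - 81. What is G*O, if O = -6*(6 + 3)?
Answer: -93474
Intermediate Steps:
G = 1731 (G = -4 + (1816 - 81) = -4 + 1735 = 1731)
O = -54 (O = -6*9 = -54)
G*O = 1731*(-54) = -93474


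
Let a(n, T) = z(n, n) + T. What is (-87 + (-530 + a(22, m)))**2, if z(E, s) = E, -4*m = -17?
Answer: 5583769/16 ≈ 3.4899e+5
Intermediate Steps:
m = 17/4 (m = -1/4*(-17) = 17/4 ≈ 4.2500)
a(n, T) = T + n (a(n, T) = n + T = T + n)
(-87 + (-530 + a(22, m)))**2 = (-87 + (-530 + (17/4 + 22)))**2 = (-87 + (-530 + 105/4))**2 = (-87 - 2015/4)**2 = (-2363/4)**2 = 5583769/16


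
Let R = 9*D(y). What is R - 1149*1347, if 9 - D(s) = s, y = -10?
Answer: -1547532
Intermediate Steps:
D(s) = 9 - s
R = 171 (R = 9*(9 - 1*(-10)) = 9*(9 + 10) = 9*19 = 171)
R - 1149*1347 = 171 - 1149*1347 = 171 - 1547703 = -1547532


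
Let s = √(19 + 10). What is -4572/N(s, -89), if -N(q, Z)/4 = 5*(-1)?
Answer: -1143/5 ≈ -228.60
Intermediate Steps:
s = √29 ≈ 5.3852
N(q, Z) = 20 (N(q, Z) = -20*(-1) = -4*(-5) = 20)
-4572/N(s, -89) = -4572/20 = -4572*1/20 = -1143/5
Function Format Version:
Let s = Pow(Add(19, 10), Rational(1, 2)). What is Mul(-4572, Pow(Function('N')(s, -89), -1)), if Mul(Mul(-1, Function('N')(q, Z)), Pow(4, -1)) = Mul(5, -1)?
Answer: Rational(-1143, 5) ≈ -228.60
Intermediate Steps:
s = Pow(29, Rational(1, 2)) ≈ 5.3852
Function('N')(q, Z) = 20 (Function('N')(q, Z) = Mul(-4, Mul(5, -1)) = Mul(-4, -5) = 20)
Mul(-4572, Pow(Function('N')(s, -89), -1)) = Mul(-4572, Pow(20, -1)) = Mul(-4572, Rational(1, 20)) = Rational(-1143, 5)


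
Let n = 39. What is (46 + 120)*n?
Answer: 6474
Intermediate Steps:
(46 + 120)*n = (46 + 120)*39 = 166*39 = 6474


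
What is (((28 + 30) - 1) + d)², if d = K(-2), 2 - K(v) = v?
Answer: 3721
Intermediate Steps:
K(v) = 2 - v
d = 4 (d = 2 - 1*(-2) = 2 + 2 = 4)
(((28 + 30) - 1) + d)² = (((28 + 30) - 1) + 4)² = ((58 - 1) + 4)² = (57 + 4)² = 61² = 3721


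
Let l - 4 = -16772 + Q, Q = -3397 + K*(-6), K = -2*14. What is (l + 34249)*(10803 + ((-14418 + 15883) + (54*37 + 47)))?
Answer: 203988876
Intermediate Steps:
K = -28
Q = -3229 (Q = -3397 - 28*(-6) = -3397 + 168 = -3229)
l = -19997 (l = 4 + (-16772 - 3229) = 4 - 20001 = -19997)
(l + 34249)*(10803 + ((-14418 + 15883) + (54*37 + 47))) = (-19997 + 34249)*(10803 + ((-14418 + 15883) + (54*37 + 47))) = 14252*(10803 + (1465 + (1998 + 47))) = 14252*(10803 + (1465 + 2045)) = 14252*(10803 + 3510) = 14252*14313 = 203988876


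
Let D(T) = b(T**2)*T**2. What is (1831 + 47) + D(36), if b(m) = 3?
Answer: 5766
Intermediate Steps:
D(T) = 3*T**2
(1831 + 47) + D(36) = (1831 + 47) + 3*36**2 = 1878 + 3*1296 = 1878 + 3888 = 5766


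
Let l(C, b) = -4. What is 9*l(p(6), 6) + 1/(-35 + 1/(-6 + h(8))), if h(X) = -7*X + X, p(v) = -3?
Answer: -68130/1891 ≈ -36.029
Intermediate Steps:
h(X) = -6*X
9*l(p(6), 6) + 1/(-35 + 1/(-6 + h(8))) = 9*(-4) + 1/(-35 + 1/(-6 - 6*8)) = -36 + 1/(-35 + 1/(-6 - 48)) = -36 + 1/(-35 + 1/(-54)) = -36 + 1/(-35 - 1/54) = -36 + 1/(-1891/54) = -36 - 54/1891 = -68130/1891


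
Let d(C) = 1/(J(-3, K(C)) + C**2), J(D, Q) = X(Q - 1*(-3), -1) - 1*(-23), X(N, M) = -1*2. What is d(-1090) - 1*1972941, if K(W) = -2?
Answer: -2344092633860/1188121 ≈ -1.9729e+6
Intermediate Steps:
X(N, M) = -2
J(D, Q) = 21 (J(D, Q) = -2 - 1*(-23) = -2 + 23 = 21)
d(C) = 1/(21 + C**2)
d(-1090) - 1*1972941 = 1/(21 + (-1090)**2) - 1*1972941 = 1/(21 + 1188100) - 1972941 = 1/1188121 - 1972941 = -2344092633860/1188121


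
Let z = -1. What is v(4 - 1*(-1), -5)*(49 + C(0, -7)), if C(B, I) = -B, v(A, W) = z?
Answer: -49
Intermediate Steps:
v(A, W) = -1
v(4 - 1*(-1), -5)*(49 + C(0, -7)) = -(49 - 1*0) = -(49 + 0) = -1*49 = -49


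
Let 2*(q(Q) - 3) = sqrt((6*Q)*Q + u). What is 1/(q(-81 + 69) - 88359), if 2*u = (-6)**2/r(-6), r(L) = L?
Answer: -117808/10409043361 - 2*sqrt(861)/31227130083 ≈ -1.1320e-5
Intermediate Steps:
u = -3 (u = ((-6)**2/(-6))/2 = (36*(-1/6))/2 = (1/2)*(-6) = -3)
q(Q) = 3 + sqrt(-3 + 6*Q**2)/2 (q(Q) = 3 + sqrt((6*Q)*Q - 3)/2 = 3 + sqrt(6*Q**2 - 3)/2 = 3 + sqrt(-3 + 6*Q**2)/2)
1/(q(-81 + 69) - 88359) = 1/((3 + sqrt(-3 + 6*(-81 + 69)**2)/2) - 88359) = 1/((3 + sqrt(-3 + 6*(-12)**2)/2) - 88359) = 1/((3 + sqrt(-3 + 6*144)/2) - 88359) = 1/((3 + sqrt(-3 + 864)/2) - 88359) = 1/((3 + sqrt(861)/2) - 88359) = 1/(-88356 + sqrt(861)/2)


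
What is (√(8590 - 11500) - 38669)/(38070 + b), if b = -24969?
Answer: -38669/13101 + I*√2910/13101 ≈ -2.9516 + 0.0041176*I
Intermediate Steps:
(√(8590 - 11500) - 38669)/(38070 + b) = (√(8590 - 11500) - 38669)/(38070 - 24969) = (√(-2910) - 38669)/13101 = (I*√2910 - 38669)*(1/13101) = (-38669 + I*√2910)*(1/13101) = -38669/13101 + I*√2910/13101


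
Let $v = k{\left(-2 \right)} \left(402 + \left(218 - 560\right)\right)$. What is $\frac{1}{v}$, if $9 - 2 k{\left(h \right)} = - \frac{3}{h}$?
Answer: $\frac{1}{225} \approx 0.0044444$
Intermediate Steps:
$k{\left(h \right)} = \frac{9}{2} + \frac{3}{2 h}$ ($k{\left(h \right)} = \frac{9}{2} - \frac{\left(-3\right) \frac{1}{h}}{2} = \frac{9}{2} + \frac{3}{2 h}$)
$v = 225$ ($v = \frac{3 \left(1 + 3 \left(-2\right)\right)}{2 \left(-2\right)} \left(402 + \left(218 - 560\right)\right) = \frac{3}{2} \left(- \frac{1}{2}\right) \left(1 - 6\right) \left(402 + \left(218 - 560\right)\right) = \frac{3}{2} \left(- \frac{1}{2}\right) \left(-5\right) \left(402 - 342\right) = \frac{15}{4} \cdot 60 = 225$)
$\frac{1}{v} = \frac{1}{225}$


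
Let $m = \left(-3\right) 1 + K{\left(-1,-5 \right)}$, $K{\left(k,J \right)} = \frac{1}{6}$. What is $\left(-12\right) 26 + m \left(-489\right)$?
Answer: $\frac{2147}{2} \approx 1073.5$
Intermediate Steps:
$K{\left(k,J \right)} = \frac{1}{6}$
$m = - \frac{17}{6}$ ($m = \left(-3\right) 1 + \frac{1}{6} = -3 + \frac{1}{6} = - \frac{17}{6} \approx -2.8333$)
$\left(-12\right) 26 + m \left(-489\right) = \left(-12\right) 26 - - \frac{2771}{2} = -312 + \frac{2771}{2} = \frac{2147}{2}$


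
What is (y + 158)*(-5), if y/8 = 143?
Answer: -6510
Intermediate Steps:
y = 1144 (y = 8*143 = 1144)
(y + 158)*(-5) = (1144 + 158)*(-5) = 1302*(-5) = -6510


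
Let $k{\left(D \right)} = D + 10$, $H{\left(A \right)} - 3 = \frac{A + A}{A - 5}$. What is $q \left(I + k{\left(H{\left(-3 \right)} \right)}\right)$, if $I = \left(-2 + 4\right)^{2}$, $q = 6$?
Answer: $\frac{213}{2} \approx 106.5$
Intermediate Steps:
$H{\left(A \right)} = 3 + \frac{2 A}{-5 + A}$ ($H{\left(A \right)} = 3 + \frac{A + A}{A - 5} = 3 + \frac{2 A}{-5 + A}$)
$k{\left(D \right)} = 10 + D$
$I = 4$ ($I = 2^{2} = 4$)
$q \left(I + k{\left(H{\left(-3 \right)} \right)}\right) = 6 \left(4 + \left(10 + \frac{5 \left(-3 - 3\right)}{-5 - 3}\right)\right) = 6 \left(4 + \left(10 + 5 \frac{1}{-8} \left(-6\right)\right)\right) = 6 \left(4 + \left(10 + 5 \left(- \frac{1}{8}\right) \left(-6\right)\right)\right) = 6 \left(4 + \left(10 + \frac{15}{4}\right)\right) = 6 \left(4 + \frac{55}{4}\right) = 6 \cdot \frac{71}{4} = \frac{213}{2}$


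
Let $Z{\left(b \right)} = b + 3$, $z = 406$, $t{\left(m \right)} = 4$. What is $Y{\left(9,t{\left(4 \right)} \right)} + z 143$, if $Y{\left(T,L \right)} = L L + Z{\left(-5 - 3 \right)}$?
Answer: $58069$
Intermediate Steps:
$Z{\left(b \right)} = 3 + b$
$Y{\left(T,L \right)} = -5 + L^{2}$ ($Y{\left(T,L \right)} = L L + \left(3 - 8\right) = L^{2} + \left(3 - 8\right) = L^{2} - 5 = -5 + L^{2}$)
$Y{\left(9,t{\left(4 \right)} \right)} + z 143 = \left(-5 + 4^{2}\right) + 406 \cdot 143 = \left(-5 + 16\right) + 58058 = 11 + 58058 = 58069$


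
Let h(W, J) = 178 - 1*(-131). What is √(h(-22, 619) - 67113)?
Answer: 2*I*√16701 ≈ 258.46*I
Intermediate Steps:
h(W, J) = 309 (h(W, J) = 178 + 131 = 309)
√(h(-22, 619) - 67113) = √(309 - 67113) = √(-66804) = 2*I*√16701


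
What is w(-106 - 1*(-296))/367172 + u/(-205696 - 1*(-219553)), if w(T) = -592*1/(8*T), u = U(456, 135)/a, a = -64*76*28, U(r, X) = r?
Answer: -47002607/36090187719040 ≈ -1.3024e-6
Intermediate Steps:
a = -136192 (a = -4864*28 = -136192)
u = -3/896 (u = 456/(-136192) = 456*(-1/136192) = -3/896 ≈ -0.0033482)
w(T) = -74/T
w(-106 - 1*(-296))/367172 + u/(-205696 - 1*(-219553)) = -74/(-106 - 1*(-296))/367172 - 3/(896*(-205696 - 1*(-219553))) = -74/(-106 + 296)*(1/367172) - 3/(896*(-205696 + 219553)) = -74/190*(1/367172) - 3/896/13857 = -74*1/190*(1/367172) - 3/896*1/13857 = -37/95*1/367172 - 1/4138624 = -37/34881340 - 1/4138624 = -47002607/36090187719040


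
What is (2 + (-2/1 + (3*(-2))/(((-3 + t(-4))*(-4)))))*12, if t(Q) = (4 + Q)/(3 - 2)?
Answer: -6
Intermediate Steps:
t(Q) = 4 + Q (t(Q) = (4 + Q)/1 = (4 + Q)*1 = 4 + Q)
(2 + (-2/1 + (3*(-2))/(((-3 + t(-4))*(-4)))))*12 = (2 + (-2/1 + (3*(-2))/(((-3 + (4 - 4))*(-4)))))*12 = (2 + (-2*1 - 6*(-1/(4*(-3 + 0)))))*12 = (2 + (-2 - 6/((-3*(-4)))))*12 = (2 + (-2 - 6/12))*12 = (2 + (-2 - 6*1/12))*12 = (2 + (-2 - ½))*12 = (2 - 5/2)*12 = -½*12 = -6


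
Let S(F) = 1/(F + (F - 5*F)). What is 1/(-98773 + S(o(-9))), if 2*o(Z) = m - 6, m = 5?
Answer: -3/296317 ≈ -1.0124e-5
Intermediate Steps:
o(Z) = -1/2 (o(Z) = (5 - 6)/2 = (1/2)*(-1) = -1/2)
S(F) = -1/(3*F) (S(F) = 1/(F - 4*F) = 1/(-3*F) = -1/(3*F))
1/(-98773 + S(o(-9))) = 1/(-98773 - 1/(3*(-1/2))) = 1/(-98773 - 1/3*(-2)) = 1/(-98773 + 2/3) = 1/(-296317/3) = -3/296317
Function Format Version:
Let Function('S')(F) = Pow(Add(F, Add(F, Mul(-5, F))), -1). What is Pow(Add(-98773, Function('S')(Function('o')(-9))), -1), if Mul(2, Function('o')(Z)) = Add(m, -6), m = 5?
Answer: Rational(-3, 296317) ≈ -1.0124e-5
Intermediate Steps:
Function('o')(Z) = Rational(-1, 2) (Function('o')(Z) = Mul(Rational(1, 2), Add(5, -6)) = Mul(Rational(1, 2), -1) = Rational(-1, 2))
Function('S')(F) = Mul(Rational(-1, 3), Pow(F, -1)) (Function('S')(F) = Pow(Add(F, Mul(-4, F)), -1) = Pow(Mul(-3, F), -1) = Mul(Rational(-1, 3), Pow(F, -1)))
Pow(Add(-98773, Function('S')(Function('o')(-9))), -1) = Pow(Add(-98773, Mul(Rational(-1, 3), Pow(Rational(-1, 2), -1))), -1) = Pow(Add(-98773, Mul(Rational(-1, 3), -2)), -1) = Pow(Add(-98773, Rational(2, 3)), -1) = Pow(Rational(-296317, 3), -1) = Rational(-3, 296317)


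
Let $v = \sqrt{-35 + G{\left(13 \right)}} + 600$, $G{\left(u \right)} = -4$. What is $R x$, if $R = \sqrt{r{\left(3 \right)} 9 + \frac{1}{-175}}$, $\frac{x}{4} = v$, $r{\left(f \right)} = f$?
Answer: $\frac{8 \sqrt{8267} \left(600 + i \sqrt{39}\right)}{35} \approx 12469.0 + 129.79 i$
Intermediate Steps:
$v = 600 + i \sqrt{39}$ ($v = \sqrt{-35 - 4} + 600 = \sqrt{-39} + 600 = i \sqrt{39} + 600 = 600 + i \sqrt{39} \approx 600.0 + 6.245 i$)
$x = 2400 + 4 i \sqrt{39}$ ($x = 4 \left(600 + i \sqrt{39}\right) = 2400 + 4 i \sqrt{39} \approx 2400.0 + 24.98 i$)
$R = \frac{2 \sqrt{8267}}{35}$ ($R = \sqrt{3 \cdot 9 + \frac{1}{-175}} = \sqrt{27 - \frac{1}{175}} = \sqrt{\frac{4724}{175}} = \frac{2 \sqrt{8267}}{35} \approx 5.1956$)
$R x = \frac{2 \sqrt{8267}}{35} \left(2400 + 4 i \sqrt{39}\right) = \frac{2 \sqrt{8267} \left(2400 + 4 i \sqrt{39}\right)}{35}$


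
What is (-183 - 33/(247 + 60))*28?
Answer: -1573992/307 ≈ -5127.0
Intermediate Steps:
(-183 - 33/(247 + 60))*28 = (-183 - 33/307)*28 = -56214/307*28 = -1573992/307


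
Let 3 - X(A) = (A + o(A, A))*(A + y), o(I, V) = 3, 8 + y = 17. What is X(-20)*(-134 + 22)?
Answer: 20608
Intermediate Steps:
y = 9 (y = -8 + 17 = 9)
X(A) = 3 - (3 + A)*(9 + A) (X(A) = 3 - (A + 3)*(A + 9) = 3 - (3 + A)*(9 + A))
X(-20)*(-134 + 22) = (-24 - 1*(-20)² - 12*(-20))*(-134 + 22) = (-24 - 1*400 + 240)*(-112) = (-24 - 400 + 240)*(-112) = -184*(-112) = 20608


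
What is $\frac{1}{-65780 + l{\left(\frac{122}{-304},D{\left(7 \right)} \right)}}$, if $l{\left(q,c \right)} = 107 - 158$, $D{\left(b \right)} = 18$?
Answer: $- \frac{1}{65831} \approx -1.519 \cdot 10^{-5}$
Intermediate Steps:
$l{\left(q,c \right)} = -51$
$\frac{1}{-65780 + l{\left(\frac{122}{-304},D{\left(7 \right)} \right)}} = \frac{1}{-65780 - 51} = \frac{1}{-65831} = - \frac{1}{65831}$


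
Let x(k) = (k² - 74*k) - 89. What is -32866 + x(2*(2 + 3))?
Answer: -33595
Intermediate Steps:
x(k) = -89 + k² - 74*k
-32866 + x(2*(2 + 3)) = -32866 + (-89 + (2*(2 + 3))² - 148*(2 + 3)) = -32866 + (-89 + (2*5)² - 148*5) = -32866 + (-89 + 10² - 74*10) = -32866 + (-89 + 100 - 740) = -32866 - 729 = -33595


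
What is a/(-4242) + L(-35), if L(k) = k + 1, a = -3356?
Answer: -70436/2121 ≈ -33.209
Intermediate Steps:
L(k) = 1 + k
a/(-4242) + L(-35) = -3356/(-4242) + (1 - 35) = -3356*(-1/4242) - 34 = 1678/2121 - 34 = -70436/2121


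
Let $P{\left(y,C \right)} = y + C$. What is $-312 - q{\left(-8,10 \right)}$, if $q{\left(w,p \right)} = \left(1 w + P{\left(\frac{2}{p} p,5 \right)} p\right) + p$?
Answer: $-384$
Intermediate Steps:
$P{\left(y,C \right)} = C + y$
$q{\left(w,p \right)} = w + 8 p$ ($q{\left(w,p \right)} = \left(1 w + \left(5 + \frac{2}{p} p\right) p\right) + p = \left(w + \left(5 + 2\right) p\right) + p = \left(w + 7 p\right) + p = w + 8 p$)
$-312 - q{\left(-8,10 \right)} = -312 - \left(-8 + 8 \cdot 10\right) = -312 - \left(-8 + 80\right) = -312 - 72 = -384$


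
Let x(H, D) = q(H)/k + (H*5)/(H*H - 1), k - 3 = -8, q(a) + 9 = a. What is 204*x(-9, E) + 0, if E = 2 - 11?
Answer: 12393/20 ≈ 619.65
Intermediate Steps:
q(a) = -9 + a
k = -5 (k = 3 - 8 = -5)
E = -9
x(H, D) = 9/5 - H/5 + 5*H/(-1 + H²) (x(H, D) = (-9 + H)/(-5) + (H*5)/(H*H - 1) = (-9 + H)*(-⅕) + (5*H)/(H² - 1) = (9/5 - H/5) + (5*H)/(-1 + H²) = (9/5 - H/5) + 5*H/(-1 + H²) = 9/5 - H/5 + 5*H/(-1 + H²))
204*x(-9, E) + 0 = 204*((-9 + 26*(-9) + (-9)²*(9 - 1*(-9)))/(5*(-1 + (-9)²))) + 0 = 204*((-9 - 234 + 81*(9 + 9))/(5*(-1 + 81))) + 0 = 204*((⅕)*(-9 - 234 + 81*18)/80) + 0 = 204*((⅕)*(1/80)*(-9 - 234 + 1458)) + 0 = 204*((⅕)*(1/80)*1215) + 0 = 204*(243/80) + 0 = 12393/20 + 0 = 12393/20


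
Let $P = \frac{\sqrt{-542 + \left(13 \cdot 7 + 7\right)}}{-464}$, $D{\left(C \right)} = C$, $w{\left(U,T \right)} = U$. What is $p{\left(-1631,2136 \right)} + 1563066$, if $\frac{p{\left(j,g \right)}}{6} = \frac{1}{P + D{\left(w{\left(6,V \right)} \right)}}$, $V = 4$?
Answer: $\frac{1009624051938}{645925} + \frac{464 i \sqrt{111}}{645925} \approx 1.5631 \cdot 10^{6} + 0.0075683 i$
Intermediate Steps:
$P = - \frac{i \sqrt{111}}{232}$ ($P = \sqrt{-542 + \left(91 + 7\right)} \left(- \frac{1}{464}\right) = \sqrt{-542 + 98} \left(- \frac{1}{464}\right) = \sqrt{-444} \left(- \frac{1}{464}\right) = 2 i \sqrt{111} \left(- \frac{1}{464}\right) = - \frac{i \sqrt{111}}{232} \approx - 0.045412 i$)
$p{\left(j,g \right)} = \frac{6}{6 - \frac{i \sqrt{111}}{232}}$ ($p{\left(j,g \right)} = \frac{6}{- \frac{i \sqrt{111}}{232} + 6} = \frac{6}{6 - \frac{i \sqrt{111}}{232}}$)
$p{\left(-1631,2136 \right)} + 1563066 = \left(\frac{645888}{645925} + \frac{464 i \sqrt{111}}{645925}\right) + 1563066 = \frac{1009624051938}{645925} + \frac{464 i \sqrt{111}}{645925}$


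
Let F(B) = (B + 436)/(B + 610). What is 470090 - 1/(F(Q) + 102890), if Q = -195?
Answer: 20072650732775/42699591 ≈ 4.7009e+5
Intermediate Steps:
F(B) = (436 + B)/(610 + B)
470090 - 1/(F(Q) + 102890) = 470090 - 1/((436 - 195)/(610 - 195) + 102890) = 470090 - 1/(241/415 + 102890) = 470090 - 1/42699591/415 = 470090 - 1*415/42699591 = 470090 - 415/42699591 = 20072650732775/42699591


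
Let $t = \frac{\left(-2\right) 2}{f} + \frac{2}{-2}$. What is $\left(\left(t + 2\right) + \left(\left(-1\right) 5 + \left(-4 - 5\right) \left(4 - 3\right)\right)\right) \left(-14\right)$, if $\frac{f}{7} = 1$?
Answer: $190$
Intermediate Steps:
$f = 7$ ($f = 7 \cdot 1 = 7$)
$t = - \frac{11}{7}$ ($t = \frac{\left(-2\right) 2}{7} + \frac{2}{-2} = \left(-4\right) \frac{1}{7} + 2 \left(- \frac{1}{2}\right) = - \frac{4}{7} - 1 = - \frac{11}{7} \approx -1.5714$)
$\left(\left(t + 2\right) + \left(\left(-1\right) 5 + \left(-4 - 5\right) \left(4 - 3\right)\right)\right) \left(-14\right) = \left(\left(- \frac{11}{7} + 2\right) + \left(\left(-1\right) 5 + \left(-4 - 5\right) \left(4 - 3\right)\right)\right) \left(-14\right) = \left(\frac{3}{7} - 14\right) \left(-14\right) = \left(- \frac{95}{7}\right) \left(-14\right) = 190$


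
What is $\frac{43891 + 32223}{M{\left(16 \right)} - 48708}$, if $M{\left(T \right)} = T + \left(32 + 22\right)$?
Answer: $- \frac{38057}{24319} \approx -1.5649$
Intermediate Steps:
$M{\left(T \right)} = 54 + T$ ($M{\left(T \right)} = T + 54 = 54 + T$)
$\frac{43891 + 32223}{M{\left(16 \right)} - 48708} = \frac{43891 + 32223}{\left(54 + 16\right) - 48708} = \frac{76114}{70 - 48708} = \frac{76114}{-48638} = 76114 \left(- \frac{1}{48638}\right) = - \frac{38057}{24319}$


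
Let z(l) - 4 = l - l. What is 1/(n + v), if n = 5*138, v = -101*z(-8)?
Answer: 1/286 ≈ 0.0034965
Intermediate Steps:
z(l) = 4 (z(l) = 4 + (l - l) = 4 + 0 = 4)
v = -404 (v = -101*4 = -404)
n = 690
1/(n + v) = 1/(690 - 404) = 1/286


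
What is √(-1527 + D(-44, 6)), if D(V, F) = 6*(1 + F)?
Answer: 3*I*√165 ≈ 38.536*I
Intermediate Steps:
D(V, F) = 6 + 6*F
√(-1527 + D(-44, 6)) = √(-1527 + (6 + 6*6)) = √(-1527 + (6 + 36)) = √(-1527 + 42) = √(-1485) = 3*I*√165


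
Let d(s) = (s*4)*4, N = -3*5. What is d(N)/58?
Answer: -120/29 ≈ -4.1379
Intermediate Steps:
N = -15
d(s) = 16*s (d(s) = (4*s)*4 = 16*s)
d(N)/58 = (16*(-15))/58 = -240*1/58 = -120/29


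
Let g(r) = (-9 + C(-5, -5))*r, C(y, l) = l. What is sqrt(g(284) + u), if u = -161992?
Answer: 4*I*sqrt(10373) ≈ 407.39*I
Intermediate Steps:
g(r) = -14*r (g(r) = (-9 - 5)*r = -14*r)
sqrt(g(284) + u) = sqrt(-14*284 - 161992) = sqrt(-3976 - 161992) = sqrt(-165968) = 4*I*sqrt(10373)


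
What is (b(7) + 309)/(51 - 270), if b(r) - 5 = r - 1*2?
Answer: -319/219 ≈ -1.4566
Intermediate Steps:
b(r) = 3 + r (b(r) = 5 + (r - 1*2) = 5 + (r - 2) = 5 + (-2 + r) = 3 + r)
(b(7) + 309)/(51 - 270) = ((3 + 7) + 309)/(51 - 270) = (10 + 309)/(-219) = 319*(-1/219) = -319/219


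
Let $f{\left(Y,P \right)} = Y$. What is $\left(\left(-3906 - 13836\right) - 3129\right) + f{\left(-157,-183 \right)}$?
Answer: $-21028$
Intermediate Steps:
$\left(\left(-3906 - 13836\right) - 3129\right) + f{\left(-157,-183 \right)} = \left(\left(-3906 - 13836\right) - 3129\right) - 157 = \left(-17742 - 3129\right) - 157 = -20871 - 157 = -21028$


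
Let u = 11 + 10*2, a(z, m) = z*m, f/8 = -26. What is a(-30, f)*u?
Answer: 193440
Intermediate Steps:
f = -208 (f = 8*(-26) = -208)
a(z, m) = m*z
u = 31 (u = 11 + 20 = 31)
a(-30, f)*u = -208*(-30)*31 = 6240*31 = 193440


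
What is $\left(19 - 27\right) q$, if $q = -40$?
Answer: $320$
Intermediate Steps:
$\left(19 - 27\right) q = \left(19 - 27\right) \left(-40\right) = \left(-8\right) \left(-40\right) = 320$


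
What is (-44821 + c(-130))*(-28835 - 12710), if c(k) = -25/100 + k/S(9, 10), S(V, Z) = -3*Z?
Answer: 22343025635/12 ≈ 1.8619e+9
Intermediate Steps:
c(k) = -1/4 - k/30 (c(k) = -25/100 + k/((-3*10)) = -25*1/100 + k/(-30) = -1/4 + k*(-1/30) = -1/4 - k/30)
(-44821 + c(-130))*(-28835 - 12710) = (-44821 + (-1/4 - 1/30*(-130)))*(-28835 - 12710) = (-44821 + (-1/4 + 13/3))*(-41545) = (-44821 + 49/12)*(-41545) = -537803/12*(-41545) = 22343025635/12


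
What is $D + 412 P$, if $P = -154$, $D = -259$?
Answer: $-63707$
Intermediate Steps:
$D + 412 P = -259 + 412 \left(-154\right) = -259 - 63448 = -63707$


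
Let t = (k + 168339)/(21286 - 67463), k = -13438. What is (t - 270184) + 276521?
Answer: 292468748/46177 ≈ 6333.6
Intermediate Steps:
t = -154901/46177 (t = (-13438 + 168339)/(21286 - 67463) = 154901/(-46177) = 154901*(-1/46177) = -154901/46177 ≈ -3.3545)
(t - 270184) + 276521 = (-154901/46177 - 270184) + 276521 = -12476441469/46177 + 276521 = 292468748/46177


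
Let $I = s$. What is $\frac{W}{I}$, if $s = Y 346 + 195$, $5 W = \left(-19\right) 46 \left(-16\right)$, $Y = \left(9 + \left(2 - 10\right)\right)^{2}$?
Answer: $\frac{13984}{2705} \approx 5.1697$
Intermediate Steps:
$Y = 1$ ($Y = \left(9 + \left(2 - 10\right)\right)^{2} = \left(9 - 8\right)^{2} = 1^{2} = 1$)
$W = \frac{13984}{5}$ ($W = \frac{\left(-19\right) 46 \left(-16\right)}{5} = \frac{\left(-874\right) \left(-16\right)}{5} = \frac{1}{5} \cdot 13984 = \frac{13984}{5} \approx 2796.8$)
$s = 541$ ($s = 1 \cdot 346 + 195 = 346 + 195 = 541$)
$I = 541$
$\frac{W}{I} = \frac{13984}{5 \cdot 541} = \frac{13984}{5} \cdot \frac{1}{541} = \frac{13984}{2705}$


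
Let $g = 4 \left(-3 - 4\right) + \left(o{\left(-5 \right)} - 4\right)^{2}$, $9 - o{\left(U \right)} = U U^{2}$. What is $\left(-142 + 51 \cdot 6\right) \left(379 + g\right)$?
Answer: $2829164$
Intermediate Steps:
$o{\left(U \right)} = 9 - U^{3}$ ($o{\left(U \right)} = 9 - U U^{2} = 9 - U^{3}$)
$g = 16872$ ($g = 4 \left(-3 - 4\right) + \left(\left(9 - \left(-5\right)^{3}\right) - 4\right)^{2} = 4 \left(-7\right) + \left(\left(9 - -125\right) - 4\right)^{2} = -28 + \left(\left(9 + 125\right) - 4\right)^{2} = -28 + \left(134 - 4\right)^{2} = -28 + 130^{2} = -28 + 16900 = 16872$)
$\left(-142 + 51 \cdot 6\right) \left(379 + g\right) = \left(-142 + 51 \cdot 6\right) \left(379 + 16872\right) = \left(-142 + 306\right) 17251 = 164 \cdot 17251 = 2829164$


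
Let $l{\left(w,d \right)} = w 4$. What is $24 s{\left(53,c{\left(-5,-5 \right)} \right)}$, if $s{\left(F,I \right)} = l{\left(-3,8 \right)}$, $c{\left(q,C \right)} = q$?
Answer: $-288$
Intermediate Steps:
$l{\left(w,d \right)} = 4 w$
$s{\left(F,I \right)} = -12$ ($s{\left(F,I \right)} = 4 \left(-3\right) = -12$)
$24 s{\left(53,c{\left(-5,-5 \right)} \right)} = 24 \left(-12\right) = -288$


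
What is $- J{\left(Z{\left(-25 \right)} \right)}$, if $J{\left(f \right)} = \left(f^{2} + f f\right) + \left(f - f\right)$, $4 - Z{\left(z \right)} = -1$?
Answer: $-50$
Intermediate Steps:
$Z{\left(z \right)} = 5$ ($Z{\left(z \right)} = 4 - -1 = 4 + 1 = 5$)
$J{\left(f \right)} = 2 f^{2}$ ($J{\left(f \right)} = \left(f^{2} + f^{2}\right) + 0 = 2 f^{2} + 0 = 2 f^{2}$)
$- J{\left(Z{\left(-25 \right)} \right)} = - 2 \cdot 5^{2} = - 2 \cdot 25 = \left(-1\right) 50 = -50$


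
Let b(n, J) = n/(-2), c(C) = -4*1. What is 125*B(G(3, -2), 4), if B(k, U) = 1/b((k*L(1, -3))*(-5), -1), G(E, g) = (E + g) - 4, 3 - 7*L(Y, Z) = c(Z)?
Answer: -50/3 ≈ -16.667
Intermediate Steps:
c(C) = -4
L(Y, Z) = 1 (L(Y, Z) = 3/7 - 1/7*(-4) = 3/7 + 4/7 = 1)
G(E, g) = -4 + E + g
b(n, J) = -n/2 (b(n, J) = n*(-1/2) = -n/2)
B(k, U) = 2/(5*k) (B(k, U) = 1/(-k*1*(-5)/2) = 1/(-k*(-5)/2) = 1/(-(-5)*k/2) = 1/(5*k/2) = 2/(5*k))
125*B(G(3, -2), 4) = 125*(2/(5*(-4 + 3 - 2))) = 125*((2/5)/(-3)) = 125*((2/5)*(-1/3)) = 125*(-2/15) = -50/3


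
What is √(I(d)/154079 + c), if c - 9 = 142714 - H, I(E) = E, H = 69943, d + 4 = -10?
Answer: √1727821815022874/154079 ≈ 269.78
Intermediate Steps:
d = -14 (d = -4 - 10 = -14)
c = 72780 (c = 9 + (142714 - 1*69943) = 9 + (142714 - 69943) = 9 + 72771 = 72780)
√(I(d)/154079 + c) = √(-14/154079 + 72780) = √(11213869606/154079) = √1727821815022874/154079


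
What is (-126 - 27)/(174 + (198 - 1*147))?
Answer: -17/25 ≈ -0.68000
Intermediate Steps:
(-126 - 27)/(174 + (198 - 1*147)) = -153/(174 + (198 - 147)) = -153/(174 + 51) = -153/225 = -153*1/225 = -17/25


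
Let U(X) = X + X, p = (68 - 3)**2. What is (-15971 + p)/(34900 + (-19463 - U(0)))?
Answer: -11746/15437 ≈ -0.76090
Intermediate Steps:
p = 4225 (p = 65**2 = 4225)
U(X) = 2*X
(-15971 + p)/(34900 + (-19463 - U(0))) = (-15971 + 4225)/(34900 + (-19463 - 2*0)) = -11746/(34900 + (-19463 - 1*0)) = -11746/(34900 + (-19463 + 0)) = -11746/(34900 - 19463) = -11746/15437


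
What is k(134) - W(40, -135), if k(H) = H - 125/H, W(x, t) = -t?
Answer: -259/134 ≈ -1.9328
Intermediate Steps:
k(134) - W(40, -135) = (134 - 125/134) - (-1)*(-135) = (134 - 125*1/134) - 1*135 = (134 - 125/134) - 135 = 17831/134 - 135 = -259/134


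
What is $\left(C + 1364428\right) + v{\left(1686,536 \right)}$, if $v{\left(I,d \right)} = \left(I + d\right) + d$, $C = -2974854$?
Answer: $-1607668$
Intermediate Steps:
$v{\left(I,d \right)} = I + 2 d$
$\left(C + 1364428\right) + v{\left(1686,536 \right)} = \left(-2974854 + 1364428\right) + \left(1686 + 2 \cdot 536\right) = -1610426 + \left(1686 + 1072\right) = -1610426 + 2758 = -1607668$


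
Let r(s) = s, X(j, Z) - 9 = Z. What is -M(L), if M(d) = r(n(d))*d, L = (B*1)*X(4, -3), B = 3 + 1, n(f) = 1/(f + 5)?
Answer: -24/29 ≈ -0.82759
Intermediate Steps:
X(j, Z) = 9 + Z
n(f) = 1/(5 + f)
B = 4
L = 24 (L = (4*1)*(9 - 3) = 4*6 = 24)
M(d) = d/(5 + d)
-M(L) = -24/(5 + 24) = -24/29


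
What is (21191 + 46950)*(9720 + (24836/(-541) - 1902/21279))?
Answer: 2529542305068138/3837313 ≈ 6.5920e+8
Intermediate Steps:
(21191 + 46950)*(9720 + (24836/(-541) - 1902/21279)) = 68141*(9720 + (24836*(-1/541) - 1902*1/21279)) = 68141*(9720 + (-24836/541 - 634/7093)) = 68141*(9720 - 176504742/3837313) = 68141*(37122177618/3837313) = 2529542305068138/3837313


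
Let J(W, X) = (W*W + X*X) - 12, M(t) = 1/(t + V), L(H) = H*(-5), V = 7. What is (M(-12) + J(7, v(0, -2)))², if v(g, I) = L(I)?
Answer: 467856/25 ≈ 18714.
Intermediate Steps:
L(H) = -5*H
v(g, I) = -5*I
M(t) = 1/(7 + t) (M(t) = 1/(t + 7) = 1/(7 + t))
J(W, X) = -12 + W² + X² (J(W, X) = (W² + X²) - 12 = -12 + W² + X²)
(M(-12) + J(7, v(0, -2)))² = (1/(7 - 12) + (-12 + 7² + (-5*(-2))²))² = (1/(-5) + (-12 + 49 + 10²))² = (-⅕ + (-12 + 49 + 100))² = (-⅕ + 137)² = (684/5)² = 467856/25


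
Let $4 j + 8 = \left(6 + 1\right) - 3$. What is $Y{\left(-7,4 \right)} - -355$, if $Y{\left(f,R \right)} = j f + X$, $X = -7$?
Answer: $355$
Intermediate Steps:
$j = -1$ ($j = -2 + \frac{\left(6 + 1\right) - 3}{4} = -2 + \frac{7 - 3}{4} = -2 + \frac{1}{4} \cdot 4 = -2 + 1 = -1$)
$Y{\left(f,R \right)} = -7 - f$ ($Y{\left(f,R \right)} = - f - 7 = -7 - f$)
$Y{\left(-7,4 \right)} - -355 = \left(-7 - -7\right) - -355 = \left(-7 + 7\right) + 355 = 0 + 355 = 355$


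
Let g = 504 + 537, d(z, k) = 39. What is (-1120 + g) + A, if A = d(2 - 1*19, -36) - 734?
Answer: -774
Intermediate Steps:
g = 1041
A = -695 (A = 39 - 734 = -695)
(-1120 + g) + A = (-1120 + 1041) - 695 = -79 - 695 = -774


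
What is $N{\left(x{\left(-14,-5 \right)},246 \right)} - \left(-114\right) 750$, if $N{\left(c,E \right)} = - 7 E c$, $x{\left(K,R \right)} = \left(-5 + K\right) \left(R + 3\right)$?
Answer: $20064$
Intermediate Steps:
$x{\left(K,R \right)} = \left(-5 + K\right) \left(3 + R\right)$
$N{\left(c,E \right)} = - 7 E c$
$N{\left(x{\left(-14,-5 \right)},246 \right)} - \left(-114\right) 750 = \left(-7\right) 246 \left(-15 - -25 + 3 \left(-14\right) - -70\right) - \left(-114\right) 750 = \left(-7\right) 246 \left(-15 + 25 - 42 + 70\right) - -85500 = \left(-7\right) 246 \cdot 38 + 85500 = -65436 + 85500 = 20064$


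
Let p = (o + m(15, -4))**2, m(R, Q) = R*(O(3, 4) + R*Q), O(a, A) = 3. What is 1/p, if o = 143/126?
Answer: 15876/11574962569 ≈ 1.3716e-6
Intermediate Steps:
o = 143/126 (o = 143*(1/126) = 143/126 ≈ 1.1349)
m(R, Q) = R*(3 + Q*R) (m(R, Q) = R*(3 + R*Q) = R*(3 + Q*R))
p = 11574962569/15876 (p = (143/126 + 15*(3 - 4*15))**2 = (143/126 + 15*(3 - 60))**2 = (143/126 + 15*(-57))**2 = (143/126 - 855)**2 = (-107587/126)**2 = 11574962569/15876 ≈ 7.2909e+5)
1/p = 1/(11574962569/15876) = 15876/11574962569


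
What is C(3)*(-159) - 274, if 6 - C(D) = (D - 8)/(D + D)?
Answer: -2721/2 ≈ -1360.5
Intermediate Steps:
C(D) = 6 - (-8 + D)/(2*D) (C(D) = 6 - (D - 8)/(D + D) = 6 - (-8 + D)/(2*D))
C(3)*(-159) - 274 = (11/2 + 4/3)*(-159) - 274 = (41/6)*(-159) - 274 = -2173/2 - 274 = -2721/2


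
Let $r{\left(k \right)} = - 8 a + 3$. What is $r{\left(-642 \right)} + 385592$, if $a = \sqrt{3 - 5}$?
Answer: $385595 - 8 i \sqrt{2} \approx 3.856 \cdot 10^{5} - 11.314 i$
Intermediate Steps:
$a = i \sqrt{2}$ ($a = \sqrt{-2} = i \sqrt{2} \approx 1.4142 i$)
$r{\left(k \right)} = 3 - 8 i \sqrt{2}$ ($r{\left(k \right)} = - 8 i \sqrt{2} + 3 = 3 - 8 i \sqrt{2}$)
$r{\left(-642 \right)} + 385592 = \left(3 - 8 i \sqrt{2}\right) + 385592 = 385595 - 8 i \sqrt{2}$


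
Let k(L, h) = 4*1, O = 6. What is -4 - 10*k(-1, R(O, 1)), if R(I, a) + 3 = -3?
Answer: -44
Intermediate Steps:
R(I, a) = -6 (R(I, a) = -3 - 3 = -6)
k(L, h) = 4
-4 - 10*k(-1, R(O, 1)) = -4 - 10*4 = -4 - 40 = -44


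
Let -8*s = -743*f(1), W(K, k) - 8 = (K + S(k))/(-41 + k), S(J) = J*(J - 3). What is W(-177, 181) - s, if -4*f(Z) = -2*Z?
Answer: 106639/560 ≈ 190.43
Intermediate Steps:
S(J) = J*(-3 + J)
f(Z) = Z/2 (f(Z) = -(-1)*Z/2 = Z/2)
W(K, k) = 8 + (K + k*(-3 + k))/(-41 + k)
s = 743/16 (s = -(-743)*(1/2)*1/8 = -(-743)/(8*2) = -1/8*(-743/2) = 743/16 ≈ 46.438)
W(-177, 181) - s = (-328 - 177 + 181**2 + 5*181)/(-41 + 181) - 1*743/16 = (-328 - 177 + 32761 + 905)/140 - 743/16 = (1/140)*33161 - 743/16 = 33161/140 - 743/16 = 106639/560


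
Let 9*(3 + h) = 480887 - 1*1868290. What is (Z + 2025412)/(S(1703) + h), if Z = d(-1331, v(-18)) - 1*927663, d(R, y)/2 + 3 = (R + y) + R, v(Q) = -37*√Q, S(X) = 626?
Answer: -9831771/1381796 + 999*I*√2/690898 ≈ -7.1152 + 0.0020449*I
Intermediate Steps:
d(R, y) = -6 + 2*y + 4*R (d(R, y) = -6 + 2*((R + y) + R) = -6 + 2*(y + 2*R) = -6 + (2*y + 4*R) = -6 + 2*y + 4*R)
Z = -932993 - 222*I*√2 (Z = (-6 + 2*(-111*I*√2) + 4*(-1331)) - 1*927663 = (-6 + 2*(-111*I*√2) - 5324) - 927663 = (-6 - 222*I*√2 - 5324) - 927663 = (-5330 - 222*I*√2) - 927663 = -932993 - 222*I*√2 ≈ -9.3299e+5 - 313.96*I)
h = -1387430/9 (h = -3 + (480887 - 1*1868290)/9 = -3 + (480887 - 1868290)/9 = -3 + (⅑)*(-1387403) = -3 - 1387403/9 = -1387430/9 ≈ -1.5416e+5)
(Z + 2025412)/(S(1703) + h) = ((-932993 - 222*I*√2) + 2025412)/(626 - 1387430/9) = (1092419 - 222*I*√2)/(-1381796/9) = (1092419 - 222*I*√2)*(-9/1381796) = -9831771/1381796 + 999*I*√2/690898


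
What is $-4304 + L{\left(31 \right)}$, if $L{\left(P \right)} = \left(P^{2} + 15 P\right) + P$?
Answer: $-2847$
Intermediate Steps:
$L{\left(P \right)} = P^{2} + 16 P$
$-4304 + L{\left(31 \right)} = -4304 + 31 \left(16 + 31\right) = -4304 + 31 \cdot 47 = -4304 + 1457 = -2847$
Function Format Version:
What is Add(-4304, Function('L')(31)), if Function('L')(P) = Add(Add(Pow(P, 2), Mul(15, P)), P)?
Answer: -2847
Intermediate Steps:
Function('L')(P) = Add(Pow(P, 2), Mul(16, P))
Add(-4304, Function('L')(31)) = Add(-4304, Mul(31, Add(16, 31))) = Add(-4304, Mul(31, 47)) = Add(-4304, 1457) = -2847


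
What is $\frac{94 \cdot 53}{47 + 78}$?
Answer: $\frac{4982}{125} \approx 39.856$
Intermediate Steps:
$\frac{94 \cdot 53}{47 + 78} = \frac{4982}{125}$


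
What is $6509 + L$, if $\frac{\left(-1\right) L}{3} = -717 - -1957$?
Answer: $2789$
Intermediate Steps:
$L = -3720$ ($L = - 3 \left(-717 - -1957\right) = - 3 \left(-717 + 1957\right) = \left(-3\right) 1240 = -3720$)
$6509 + L = 6509 - 3720 = 2789$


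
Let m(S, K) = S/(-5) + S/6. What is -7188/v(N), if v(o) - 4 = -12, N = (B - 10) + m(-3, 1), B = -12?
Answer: 1797/2 ≈ 898.50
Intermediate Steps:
m(S, K) = -S/30 (m(S, K) = S*(-1/5) + S*(1/6) = -S/5 + S/6 = -S/30)
N = -219/10 (N = (-12 - 10) - 1/30*(-3) = -22 + 1/10 = -219/10 ≈ -21.900)
v(o) = -8 (v(o) = 4 - 12 = -8)
-7188/v(N) = -7188/(-8) = -7188*(-1/8) = 1797/2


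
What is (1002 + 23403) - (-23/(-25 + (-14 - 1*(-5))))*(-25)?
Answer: 830345/34 ≈ 24422.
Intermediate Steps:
(1002 + 23403) - (-23/(-25 + (-14 - 1*(-5))))*(-25) = 24405 - (-23/(-25 + (-14 + 5)))*(-25) = 24405 - (-23/(-25 - 9))*(-25) = 24405 - (-23/(-34))*(-25) = 24405 - (-23*(-1/34))*(-25) = 24405 - 23*(-25)/34 = 24405 - 1*(-575/34) = 24405 + 575/34 = 830345/34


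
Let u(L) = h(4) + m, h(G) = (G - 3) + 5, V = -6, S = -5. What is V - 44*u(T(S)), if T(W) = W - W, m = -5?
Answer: -50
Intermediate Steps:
h(G) = 2 + G (h(G) = (-3 + G) + 5 = 2 + G)
T(W) = 0
u(L) = 1 (u(L) = (2 + 4) - 5 = 6 - 5 = 1)
V - 44*u(T(S)) = -6 - 44*1 = -6 - 44 = -50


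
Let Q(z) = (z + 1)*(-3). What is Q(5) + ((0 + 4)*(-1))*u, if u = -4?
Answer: -2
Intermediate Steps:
Q(z) = -3 - 3*z (Q(z) = (1 + z)*(-3) = -3 - 3*z)
Q(5) + ((0 + 4)*(-1))*u = (-3 - 3*5) + ((0 + 4)*(-1))*(-4) = (-3 - 15) + (4*(-1))*(-4) = -18 - 4*(-4) = -18 + 16 = -2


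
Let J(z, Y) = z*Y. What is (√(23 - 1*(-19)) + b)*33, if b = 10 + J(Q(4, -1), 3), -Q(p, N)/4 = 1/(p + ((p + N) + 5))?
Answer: 297 + 33*√42 ≈ 510.86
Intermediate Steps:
Q(p, N) = -4/(5 + N + 2*p) (Q(p, N) = -4/(p + ((p + N) + 5)) = -4/(p + ((N + p) + 5)) = -4/(p + (5 + N + p)) = -4/(5 + N + 2*p))
J(z, Y) = Y*z
b = 9 (b = 10 + 3*(-4/(5 - 1 + 2*4)) = 10 + 3*(-4/(5 - 1 + 8)) = 10 + 3*(-4/12) = 10 + 3*(-4*1/12) = 10 + 3*(-⅓) = 10 - 1 = 9)
(√(23 - 1*(-19)) + b)*33 = (√(23 - 1*(-19)) + 9)*33 = (√(23 + 19) + 9)*33 = (√42 + 9)*33 = (9 + √42)*33 = 297 + 33*√42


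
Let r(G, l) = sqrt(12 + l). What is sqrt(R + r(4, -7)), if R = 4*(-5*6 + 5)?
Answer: sqrt(-100 + sqrt(5)) ≈ 9.8876*I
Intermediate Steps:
R = -100 (R = 4*(-30 + 5) = 4*(-25) = -100)
sqrt(R + r(4, -7)) = sqrt(-100 + sqrt(12 - 7)) = sqrt(-100 + sqrt(5))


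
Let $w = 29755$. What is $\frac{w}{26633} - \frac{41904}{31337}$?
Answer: $- \frac{183596797}{834598321} \approx -0.21998$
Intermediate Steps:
$\frac{w}{26633} - \frac{41904}{31337} = \frac{29755}{26633} - \frac{41904}{31337} = - \frac{183596797}{834598321}$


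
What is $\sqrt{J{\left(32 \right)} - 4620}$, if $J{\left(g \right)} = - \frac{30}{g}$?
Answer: $\frac{3 i \sqrt{8215}}{4} \approx 67.978 i$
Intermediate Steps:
$\sqrt{J{\left(32 \right)} - 4620} = \sqrt{- \frac{30}{32} - 4620} = \sqrt{\left(-30\right) \frac{1}{32} - 4620} = \sqrt{- \frac{15}{16} - 4620} = \sqrt{- \frac{73935}{16}} = \frac{3 i \sqrt{8215}}{4}$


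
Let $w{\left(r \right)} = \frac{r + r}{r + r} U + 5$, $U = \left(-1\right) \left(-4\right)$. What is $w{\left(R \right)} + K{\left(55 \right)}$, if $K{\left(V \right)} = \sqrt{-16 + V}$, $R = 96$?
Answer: $9 + \sqrt{39} \approx 15.245$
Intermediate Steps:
$U = 4$
$w{\left(r \right)} = 9$ ($w{\left(r \right)} = \frac{r + r}{r + r} 4 + 5 = \frac{2 r}{2 r} 4 + 5 = 2 r \frac{1}{2 r} 4 + 5 = 1 \cdot 4 + 5 = 4 + 5 = 9$)
$w{\left(R \right)} + K{\left(55 \right)} = 9 + \sqrt{-16 + 55} = 9 + \sqrt{39}$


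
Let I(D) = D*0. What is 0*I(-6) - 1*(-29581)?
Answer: 29581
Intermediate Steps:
I(D) = 0
0*I(-6) - 1*(-29581) = 0*0 - 1*(-29581) = 0 + 29581 = 29581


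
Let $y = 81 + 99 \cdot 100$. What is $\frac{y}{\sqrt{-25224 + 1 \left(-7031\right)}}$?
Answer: $- \frac{9981 i \sqrt{32255}}{32255} \approx - 55.575 i$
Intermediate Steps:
$y = 9981$ ($y = 81 + 9900 = 9981$)
$\frac{y}{\sqrt{-25224 + 1 \left(-7031\right)}} = \frac{9981}{\sqrt{-25224 + 1 \left(-7031\right)}} = \frac{9981}{\sqrt{-25224 - 7031}} = \frac{9981}{\sqrt{-32255}} = \frac{9981}{i \sqrt{32255}} = 9981 \left(- \frac{i \sqrt{32255}}{32255}\right) = - \frac{9981 i \sqrt{32255}}{32255}$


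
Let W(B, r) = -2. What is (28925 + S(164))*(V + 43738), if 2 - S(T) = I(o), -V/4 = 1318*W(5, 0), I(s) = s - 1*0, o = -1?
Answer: 1570269696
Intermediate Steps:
I(s) = s (I(s) = s + 0 = s)
V = 10544 (V = -5272*(-2) = -4*(-2636) = 10544)
S(T) = 3 (S(T) = 2 - 1*(-1) = 2 + 1 = 3)
(28925 + S(164))*(V + 43738) = (28925 + 3)*(10544 + 43738) = 28928*54282 = 1570269696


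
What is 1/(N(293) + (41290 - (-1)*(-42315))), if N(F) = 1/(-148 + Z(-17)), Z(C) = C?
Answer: -165/169126 ≈ -0.00097560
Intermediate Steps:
N(F) = -1/165 (N(F) = 1/(-148 - 17) = 1/(-165) = -1/165)
1/(N(293) + (41290 - (-1)*(-42315))) = 1/(-1/165 + (41290 - (-1)*(-42315))) = 1/(-1/165 + (41290 - 1*42315)) = 1/(-1/165 + (41290 - 42315)) = 1/(-1/165 - 1025) = 1/(-169126/165) = -165/169126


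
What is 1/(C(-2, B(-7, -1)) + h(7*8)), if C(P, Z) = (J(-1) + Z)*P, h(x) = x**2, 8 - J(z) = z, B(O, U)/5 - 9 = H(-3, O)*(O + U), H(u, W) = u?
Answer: 1/2788 ≈ 0.00035868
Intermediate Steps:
B(O, U) = 45 - 15*O - 15*U (B(O, U) = 45 + 5*(-3*(O + U)) = 45 + 5*(-3*O - 3*U) = 45 + (-15*O - 15*U) = 45 - 15*O - 15*U)
J(z) = 8 - z
C(P, Z) = P*(9 + Z) (C(P, Z) = ((8 - 1*(-1)) + Z)*P = ((8 + 1) + Z)*P = (9 + Z)*P = P*(9 + Z))
1/(C(-2, B(-7, -1)) + h(7*8)) = 1/(-2*(9 + (45 - 15*(-7) - 15*(-1))) + (7*8)**2) = 1/(-2*(9 + (45 + 105 + 15)) + 56**2) = 1/(-2*(9 + 165) + 3136) = 1/(-2*174 + 3136) = 1/(-348 + 3136) = 1/2788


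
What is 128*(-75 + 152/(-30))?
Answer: -153728/15 ≈ -10249.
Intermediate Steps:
128*(-75 + 152/(-30)) = 128*(-75 + 152*(-1/30)) = 128*(-75 - 76/15) = 128*(-1201/15) = -153728/15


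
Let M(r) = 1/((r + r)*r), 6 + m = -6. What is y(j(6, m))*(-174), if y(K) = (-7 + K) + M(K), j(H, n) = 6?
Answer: 2059/12 ≈ 171.58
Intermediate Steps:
m = -12 (m = -6 - 6 = -12)
M(r) = 1/(2*r²) (M(r) = 1/(((2*r))*r) = (1/(2*r))/r = 1/(2*r²))
y(K) = -7 + K + 1/(2*K²) (y(K) = (-7 + K) + 1/(2*K²) = -7 + K + 1/(2*K²))
y(j(6, m))*(-174) = (-7 + 6 + (½)/6²)*(-174) = (-7 + 6 + (½)*(1/36))*(-174) = (-7 + 6 + 1/72)*(-174) = -71/72*(-174) = 2059/12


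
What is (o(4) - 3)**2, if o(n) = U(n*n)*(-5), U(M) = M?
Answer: 6889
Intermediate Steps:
o(n) = -5*n**2 (o(n) = (n*n)*(-5) = n**2*(-5) = -5*n**2)
(o(4) - 3)**2 = (-5*4**2 - 3)**2 = (-5*16 - 3)**2 = (-80 - 3)**2 = (-83)**2 = 6889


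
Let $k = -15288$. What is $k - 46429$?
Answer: $-61717$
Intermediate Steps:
$k - 46429 = -15288 - 46429 = -61717$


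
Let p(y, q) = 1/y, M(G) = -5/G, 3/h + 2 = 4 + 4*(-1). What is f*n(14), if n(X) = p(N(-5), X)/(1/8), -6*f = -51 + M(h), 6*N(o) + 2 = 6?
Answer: 286/3 ≈ 95.333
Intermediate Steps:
N(o) = 2/3 (N(o) = -1/3 + (1/6)*6 = -1/3 + 1 = 2/3)
h = -3/2 (h = 3/(-2 + (4 + 4*(-1))) = 3/(-2 + (4 - 4)) = 3/(-2 + 0) = 3/(-2) = 3*(-1/2) = -3/2 ≈ -1.5000)
f = 143/18 (f = -(-51 - 5/(-3/2))/6 = -(-51 - 5*(-2/3))/6 = -(-51 + 10/3)/6 = -1/6*(-143/3) = 143/18 ≈ 7.9444)
n(X) = 12 (n(X) = 1/((2/3)*(1/8)) = 3/(2*(1/8)) = (3/2)*8 = 12)
f*n(14) = (143/18)*12 = 286/3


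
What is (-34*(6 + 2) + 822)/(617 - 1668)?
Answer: -550/1051 ≈ -0.52331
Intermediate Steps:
(-34*(6 + 2) + 822)/(617 - 1668) = (-34*8 + 822)/(-1051) = (-272 + 822)*(-1/1051) = 550*(-1/1051) = -550/1051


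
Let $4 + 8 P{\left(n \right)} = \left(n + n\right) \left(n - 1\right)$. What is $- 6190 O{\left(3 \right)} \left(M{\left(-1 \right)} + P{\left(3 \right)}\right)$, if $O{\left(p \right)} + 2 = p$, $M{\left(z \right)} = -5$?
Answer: $24760$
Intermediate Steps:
$O{\left(p \right)} = -2 + p$
$P{\left(n \right)} = - \frac{1}{2} + \frac{n \left(-1 + n\right)}{4}$ ($P{\left(n \right)} = - \frac{1}{2} + \frac{\left(n + n\right) \left(n - 1\right)}{8} = - \frac{1}{2} + \frac{2 n \left(-1 + n\right)}{8} = - \frac{1}{2} + \frac{n \left(-1 + n\right)}{4}$)
$- 6190 O{\left(3 \right)} \left(M{\left(-1 \right)} + P{\left(3 \right)}\right) = - 6190 \left(-2 + 3\right) \left(-5 - \left(\frac{5}{4} - \frac{9}{4}\right)\right) = - 6190 \cdot 1 \left(-5 - -1\right) = - 6190 \cdot 1 \left(-5 + 1\right) = - 6190 \cdot 1 \left(-4\right) = \left(-6190\right) \left(-4\right) = 24760$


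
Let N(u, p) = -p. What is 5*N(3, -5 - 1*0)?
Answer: 25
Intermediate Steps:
5*N(3, -5 - 1*0) = 5*(-(-5 - 1*0)) = 5*(-(-5 + 0)) = 5*(-1*(-5)) = 5*5 = 25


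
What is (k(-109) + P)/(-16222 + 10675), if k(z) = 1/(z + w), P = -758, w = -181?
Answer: 219821/1608630 ≈ 0.13665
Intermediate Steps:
k(z) = 1/(-181 + z) (k(z) = 1/(z - 181) = 1/(-181 + z))
(k(-109) + P)/(-16222 + 10675) = (1/(-181 - 109) - 758)/(-16222 + 10675) = (1/(-290) - 758)/(-5547) = (-1/290 - 758)*(-1/5547) = -219821/290*(-1/5547) = 219821/1608630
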